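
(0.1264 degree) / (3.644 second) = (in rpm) 0.005781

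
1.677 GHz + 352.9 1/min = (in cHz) 1.677e+11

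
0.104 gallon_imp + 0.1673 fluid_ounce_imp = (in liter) 0.4775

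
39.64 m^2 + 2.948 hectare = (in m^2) 2.952e+04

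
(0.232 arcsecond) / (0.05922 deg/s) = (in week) 1.799e-09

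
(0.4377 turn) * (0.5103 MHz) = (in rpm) 1.34e+07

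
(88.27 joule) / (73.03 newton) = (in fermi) 1.209e+15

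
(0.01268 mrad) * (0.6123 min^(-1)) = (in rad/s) 1.294e-07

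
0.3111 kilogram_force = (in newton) 3.051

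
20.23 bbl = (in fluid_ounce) 1.088e+05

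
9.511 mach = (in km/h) 1.166e+04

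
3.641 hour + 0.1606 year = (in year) 0.161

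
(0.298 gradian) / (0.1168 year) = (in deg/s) 7.281e-08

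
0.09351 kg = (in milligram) 9.351e+04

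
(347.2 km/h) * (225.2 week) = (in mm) 1.314e+13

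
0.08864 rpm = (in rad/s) 0.009282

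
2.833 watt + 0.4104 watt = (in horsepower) 0.004349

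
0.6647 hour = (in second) 2393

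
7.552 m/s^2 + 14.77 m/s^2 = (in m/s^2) 22.32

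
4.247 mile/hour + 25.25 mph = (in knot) 25.63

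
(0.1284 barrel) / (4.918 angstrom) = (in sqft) 4.468e+08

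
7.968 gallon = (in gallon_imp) 6.635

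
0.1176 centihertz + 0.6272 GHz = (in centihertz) 6.272e+10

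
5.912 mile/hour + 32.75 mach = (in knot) 2.168e+04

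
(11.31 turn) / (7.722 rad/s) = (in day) 0.0001065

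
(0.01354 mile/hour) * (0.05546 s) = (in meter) 0.0003357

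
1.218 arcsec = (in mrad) 0.005905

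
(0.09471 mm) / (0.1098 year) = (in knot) 5.317e-11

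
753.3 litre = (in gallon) 199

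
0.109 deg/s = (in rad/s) 0.001902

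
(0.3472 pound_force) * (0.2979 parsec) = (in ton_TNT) 3.393e+06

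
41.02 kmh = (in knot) 22.15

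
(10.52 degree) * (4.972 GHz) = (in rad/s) 9.129e+08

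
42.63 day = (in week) 6.09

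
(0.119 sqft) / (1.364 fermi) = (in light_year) 0.0008567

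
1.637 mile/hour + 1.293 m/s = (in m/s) 2.025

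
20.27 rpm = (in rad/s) 2.123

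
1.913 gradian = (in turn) 0.004783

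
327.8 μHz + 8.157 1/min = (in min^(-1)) 8.177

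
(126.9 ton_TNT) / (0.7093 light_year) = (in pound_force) 1.779e-05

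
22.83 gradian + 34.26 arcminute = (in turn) 0.05866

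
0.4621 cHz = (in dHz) 0.04621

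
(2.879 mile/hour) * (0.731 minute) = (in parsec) 1.829e-15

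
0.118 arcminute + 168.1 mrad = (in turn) 0.02676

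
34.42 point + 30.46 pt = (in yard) 0.02503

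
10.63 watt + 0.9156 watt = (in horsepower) 0.01548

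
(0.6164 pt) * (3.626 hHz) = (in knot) 0.1533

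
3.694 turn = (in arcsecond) 4.787e+06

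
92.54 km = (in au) 6.186e-07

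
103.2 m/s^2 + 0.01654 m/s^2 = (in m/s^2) 103.2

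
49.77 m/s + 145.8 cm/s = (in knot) 99.58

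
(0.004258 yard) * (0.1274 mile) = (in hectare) 7.983e-05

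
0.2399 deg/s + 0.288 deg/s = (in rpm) 0.08798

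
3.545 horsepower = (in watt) 2644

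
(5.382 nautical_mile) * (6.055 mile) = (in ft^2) 1.045e+09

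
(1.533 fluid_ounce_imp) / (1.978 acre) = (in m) 5.441e-09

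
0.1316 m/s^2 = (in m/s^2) 0.1316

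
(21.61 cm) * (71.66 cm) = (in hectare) 1.549e-05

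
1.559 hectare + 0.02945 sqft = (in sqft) 1.678e+05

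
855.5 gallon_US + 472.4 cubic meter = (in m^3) 475.6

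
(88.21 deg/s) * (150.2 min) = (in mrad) 1.387e+07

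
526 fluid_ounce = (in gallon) 4.109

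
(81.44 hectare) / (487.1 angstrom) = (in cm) 1.672e+15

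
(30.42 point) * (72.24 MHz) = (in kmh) 2.791e+06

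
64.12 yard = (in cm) 5863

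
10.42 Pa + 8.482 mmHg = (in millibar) 11.41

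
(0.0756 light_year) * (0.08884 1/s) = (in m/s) 6.354e+13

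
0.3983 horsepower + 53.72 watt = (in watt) 350.7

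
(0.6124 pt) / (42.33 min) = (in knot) 1.653e-07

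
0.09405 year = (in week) 4.904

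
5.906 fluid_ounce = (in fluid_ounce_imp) 6.147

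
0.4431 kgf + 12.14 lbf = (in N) 58.35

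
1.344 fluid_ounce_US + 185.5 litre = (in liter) 185.5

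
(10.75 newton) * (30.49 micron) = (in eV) 2.046e+15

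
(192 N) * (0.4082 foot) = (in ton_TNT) 5.709e-09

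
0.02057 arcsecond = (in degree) 5.714e-06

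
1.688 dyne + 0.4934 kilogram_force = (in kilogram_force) 0.4934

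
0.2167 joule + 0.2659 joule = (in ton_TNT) 1.153e-10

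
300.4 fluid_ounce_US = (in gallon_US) 2.347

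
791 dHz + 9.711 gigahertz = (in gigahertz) 9.711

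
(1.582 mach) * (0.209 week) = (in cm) 6.809e+09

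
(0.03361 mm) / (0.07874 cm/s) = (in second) 0.04268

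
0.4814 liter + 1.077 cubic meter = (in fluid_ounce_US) 3.643e+04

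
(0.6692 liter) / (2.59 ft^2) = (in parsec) 9.013e-20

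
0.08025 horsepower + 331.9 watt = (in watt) 391.7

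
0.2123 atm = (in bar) 0.2151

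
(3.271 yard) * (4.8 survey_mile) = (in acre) 5.709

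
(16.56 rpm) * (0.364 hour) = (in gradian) 1.447e+05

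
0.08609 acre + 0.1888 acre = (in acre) 0.2749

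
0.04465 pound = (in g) 20.25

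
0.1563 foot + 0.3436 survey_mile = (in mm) 5.53e+05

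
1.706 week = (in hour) 286.6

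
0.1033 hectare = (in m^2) 1033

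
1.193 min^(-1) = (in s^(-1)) 0.01988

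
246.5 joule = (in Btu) 0.2336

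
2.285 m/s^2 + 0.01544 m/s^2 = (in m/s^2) 2.3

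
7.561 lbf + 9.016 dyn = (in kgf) 3.43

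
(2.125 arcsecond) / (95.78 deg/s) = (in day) 7.133e-11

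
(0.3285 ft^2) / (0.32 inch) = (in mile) 0.002333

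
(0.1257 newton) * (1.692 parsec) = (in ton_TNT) 1.569e+06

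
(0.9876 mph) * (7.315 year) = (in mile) 6.328e+04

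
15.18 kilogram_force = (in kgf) 15.18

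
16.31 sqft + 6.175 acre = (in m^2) 2.499e+04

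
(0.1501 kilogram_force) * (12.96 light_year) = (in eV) 1.126e+36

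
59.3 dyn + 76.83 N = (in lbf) 17.27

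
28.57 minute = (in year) 5.436e-05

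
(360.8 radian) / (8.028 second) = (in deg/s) 2575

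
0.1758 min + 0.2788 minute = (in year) 8.649e-07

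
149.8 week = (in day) 1049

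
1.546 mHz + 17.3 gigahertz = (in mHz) 1.73e+13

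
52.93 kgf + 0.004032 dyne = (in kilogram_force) 52.93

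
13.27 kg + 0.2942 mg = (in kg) 13.27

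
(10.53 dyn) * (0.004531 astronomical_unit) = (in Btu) 67.65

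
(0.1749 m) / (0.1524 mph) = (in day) 2.971e-05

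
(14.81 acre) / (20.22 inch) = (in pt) 3.308e+08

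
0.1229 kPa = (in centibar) 0.1229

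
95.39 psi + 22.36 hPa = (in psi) 95.71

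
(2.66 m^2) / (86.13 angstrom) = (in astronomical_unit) 0.002064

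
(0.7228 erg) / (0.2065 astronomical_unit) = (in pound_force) 5.26e-19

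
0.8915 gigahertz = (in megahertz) 891.5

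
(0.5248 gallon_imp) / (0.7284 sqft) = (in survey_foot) 0.1157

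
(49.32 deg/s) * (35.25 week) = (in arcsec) 3.785e+12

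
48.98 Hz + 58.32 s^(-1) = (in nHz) 1.073e+11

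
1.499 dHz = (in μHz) 1.499e+05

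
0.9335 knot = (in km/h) 1.729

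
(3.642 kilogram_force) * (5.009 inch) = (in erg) 4.544e+07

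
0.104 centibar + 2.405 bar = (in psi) 34.9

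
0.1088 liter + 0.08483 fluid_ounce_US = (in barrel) 0.0007001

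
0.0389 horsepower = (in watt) 29.01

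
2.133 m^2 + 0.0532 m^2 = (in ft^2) 23.53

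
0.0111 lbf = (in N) 0.04938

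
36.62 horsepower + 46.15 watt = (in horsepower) 36.68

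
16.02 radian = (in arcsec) 3.304e+06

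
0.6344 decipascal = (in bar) 6.344e-07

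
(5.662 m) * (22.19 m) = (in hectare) 0.01256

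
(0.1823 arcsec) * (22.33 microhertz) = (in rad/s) 1.974e-11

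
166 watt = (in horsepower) 0.2226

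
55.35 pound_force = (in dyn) 2.462e+07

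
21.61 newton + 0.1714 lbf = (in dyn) 2.237e+06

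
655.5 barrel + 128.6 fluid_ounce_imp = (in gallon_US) 2.753e+04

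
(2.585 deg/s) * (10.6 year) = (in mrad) 1.508e+10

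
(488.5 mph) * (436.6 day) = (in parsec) 2.67e-07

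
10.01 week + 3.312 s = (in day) 70.07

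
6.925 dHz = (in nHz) 6.925e+08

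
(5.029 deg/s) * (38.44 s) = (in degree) 193.3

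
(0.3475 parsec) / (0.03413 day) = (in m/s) 3.636e+12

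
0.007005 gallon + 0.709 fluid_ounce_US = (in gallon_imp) 0.01045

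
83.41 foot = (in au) 1.699e-10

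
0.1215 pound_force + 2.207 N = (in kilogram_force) 0.2802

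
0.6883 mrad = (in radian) 0.0006883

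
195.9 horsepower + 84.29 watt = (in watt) 1.462e+05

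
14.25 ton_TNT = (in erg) 5.962e+17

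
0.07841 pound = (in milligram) 3.557e+04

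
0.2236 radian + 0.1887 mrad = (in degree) 12.82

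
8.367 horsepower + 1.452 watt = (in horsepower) 8.369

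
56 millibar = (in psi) 0.8122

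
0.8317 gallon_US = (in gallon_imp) 0.6925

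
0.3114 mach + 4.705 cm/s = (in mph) 237.3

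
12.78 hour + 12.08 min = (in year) 0.001482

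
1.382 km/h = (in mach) 0.001127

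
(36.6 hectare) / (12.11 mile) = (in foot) 61.61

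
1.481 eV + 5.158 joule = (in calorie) 1.233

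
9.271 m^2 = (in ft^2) 99.79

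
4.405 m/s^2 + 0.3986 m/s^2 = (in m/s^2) 4.804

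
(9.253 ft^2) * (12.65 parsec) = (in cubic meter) 3.355e+17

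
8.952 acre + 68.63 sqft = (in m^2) 3.623e+04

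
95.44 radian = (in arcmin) 3.281e+05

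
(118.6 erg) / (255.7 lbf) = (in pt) 2.956e-05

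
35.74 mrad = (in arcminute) 122.9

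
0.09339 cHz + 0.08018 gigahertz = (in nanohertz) 8.018e+16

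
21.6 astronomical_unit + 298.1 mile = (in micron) 3.231e+18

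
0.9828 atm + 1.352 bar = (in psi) 34.05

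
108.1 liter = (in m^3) 0.1081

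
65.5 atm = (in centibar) 6637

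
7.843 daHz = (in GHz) 7.843e-08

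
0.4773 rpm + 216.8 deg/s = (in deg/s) 219.7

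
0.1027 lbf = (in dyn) 4.568e+04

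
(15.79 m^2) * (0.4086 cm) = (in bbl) 0.4058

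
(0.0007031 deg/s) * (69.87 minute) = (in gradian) 3.275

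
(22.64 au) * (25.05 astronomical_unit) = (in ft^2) 1.366e+26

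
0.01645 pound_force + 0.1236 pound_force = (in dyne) 6.23e+04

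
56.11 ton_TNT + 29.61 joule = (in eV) 1.465e+30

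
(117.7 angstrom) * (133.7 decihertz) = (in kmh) 5.665e-07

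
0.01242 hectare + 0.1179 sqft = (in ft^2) 1337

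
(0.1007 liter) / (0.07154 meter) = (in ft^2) 0.01515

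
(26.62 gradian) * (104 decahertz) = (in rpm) 4153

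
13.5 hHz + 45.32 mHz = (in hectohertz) 13.5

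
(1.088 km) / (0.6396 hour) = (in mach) 0.001388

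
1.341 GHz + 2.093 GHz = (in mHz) 3.434e+12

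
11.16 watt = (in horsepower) 0.01497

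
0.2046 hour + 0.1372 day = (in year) 0.0003992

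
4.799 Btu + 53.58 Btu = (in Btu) 58.38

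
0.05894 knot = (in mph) 0.06783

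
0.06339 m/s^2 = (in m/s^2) 0.06339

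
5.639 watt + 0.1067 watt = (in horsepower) 0.007705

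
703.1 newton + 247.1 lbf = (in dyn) 1.802e+08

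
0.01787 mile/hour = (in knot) 0.01553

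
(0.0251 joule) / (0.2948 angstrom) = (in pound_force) 1.914e+08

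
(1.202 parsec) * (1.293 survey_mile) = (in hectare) 7.718e+15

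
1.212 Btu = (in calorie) 305.6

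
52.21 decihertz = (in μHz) 5.221e+06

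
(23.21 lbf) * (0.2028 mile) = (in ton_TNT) 8.054e-06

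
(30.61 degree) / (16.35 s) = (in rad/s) 0.03268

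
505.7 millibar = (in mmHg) 379.3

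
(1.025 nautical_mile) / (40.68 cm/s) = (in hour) 1.296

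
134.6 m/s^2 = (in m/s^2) 134.6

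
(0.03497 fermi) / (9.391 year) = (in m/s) 1.181e-25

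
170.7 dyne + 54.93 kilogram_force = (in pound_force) 121.1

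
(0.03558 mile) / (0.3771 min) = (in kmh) 9.111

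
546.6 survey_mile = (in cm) 8.797e+07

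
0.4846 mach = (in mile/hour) 369.1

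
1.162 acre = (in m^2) 4702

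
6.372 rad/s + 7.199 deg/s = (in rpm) 62.05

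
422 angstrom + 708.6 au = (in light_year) 0.0112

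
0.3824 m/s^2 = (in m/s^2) 0.3824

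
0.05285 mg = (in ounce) 1.864e-06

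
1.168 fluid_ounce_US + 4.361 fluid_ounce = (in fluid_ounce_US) 5.529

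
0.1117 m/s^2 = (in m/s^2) 0.1117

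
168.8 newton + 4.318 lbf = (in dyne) 1.88e+07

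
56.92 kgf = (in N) 558.2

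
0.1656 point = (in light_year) 6.175e-21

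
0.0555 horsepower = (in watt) 41.39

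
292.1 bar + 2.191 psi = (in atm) 288.4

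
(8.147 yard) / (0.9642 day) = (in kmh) 0.0003219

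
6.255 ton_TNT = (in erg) 2.617e+17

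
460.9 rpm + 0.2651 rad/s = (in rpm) 463.4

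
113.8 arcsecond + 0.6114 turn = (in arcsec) 7.925e+05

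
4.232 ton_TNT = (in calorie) 4.232e+09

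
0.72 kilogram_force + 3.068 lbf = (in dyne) 2.071e+06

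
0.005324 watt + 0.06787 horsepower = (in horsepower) 0.06788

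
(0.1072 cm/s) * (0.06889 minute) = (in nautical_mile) 2.393e-06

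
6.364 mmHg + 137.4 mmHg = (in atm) 0.1892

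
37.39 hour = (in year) 0.004268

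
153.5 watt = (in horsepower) 0.2058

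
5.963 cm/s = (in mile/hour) 0.1334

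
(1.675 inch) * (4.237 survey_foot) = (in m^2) 0.05494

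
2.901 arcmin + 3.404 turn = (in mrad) 2.139e+04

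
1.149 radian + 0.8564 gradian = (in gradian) 74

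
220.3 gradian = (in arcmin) 1.19e+04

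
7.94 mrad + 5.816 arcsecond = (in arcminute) 27.39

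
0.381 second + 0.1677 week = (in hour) 28.17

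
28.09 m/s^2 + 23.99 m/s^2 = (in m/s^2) 52.08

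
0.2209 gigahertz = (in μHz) 2.209e+14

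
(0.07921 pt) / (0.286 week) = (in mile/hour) 3.614e-10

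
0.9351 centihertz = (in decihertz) 0.09351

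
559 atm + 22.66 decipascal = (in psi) 8215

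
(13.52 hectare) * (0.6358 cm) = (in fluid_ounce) 2.907e+07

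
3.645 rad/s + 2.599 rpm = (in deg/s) 224.4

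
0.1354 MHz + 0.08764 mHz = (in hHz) 1354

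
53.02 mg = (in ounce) 0.00187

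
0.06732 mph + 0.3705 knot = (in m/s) 0.2207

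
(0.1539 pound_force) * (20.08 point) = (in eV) 3.027e+16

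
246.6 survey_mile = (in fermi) 3.969e+20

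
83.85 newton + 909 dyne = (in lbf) 18.85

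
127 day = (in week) 18.14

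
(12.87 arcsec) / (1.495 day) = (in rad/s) 4.831e-10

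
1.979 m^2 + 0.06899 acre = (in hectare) 0.02812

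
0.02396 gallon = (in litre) 0.0907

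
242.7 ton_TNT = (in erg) 1.015e+19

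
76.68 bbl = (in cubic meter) 12.19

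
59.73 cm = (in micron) 5.973e+05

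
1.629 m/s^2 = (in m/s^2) 1.629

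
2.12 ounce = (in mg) 6.01e+04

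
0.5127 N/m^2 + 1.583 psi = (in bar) 0.1091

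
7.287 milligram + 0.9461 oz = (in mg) 2.683e+04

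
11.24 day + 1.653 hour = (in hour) 271.4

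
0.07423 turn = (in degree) 26.72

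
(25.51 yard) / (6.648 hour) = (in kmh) 0.003509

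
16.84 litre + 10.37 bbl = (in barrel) 10.48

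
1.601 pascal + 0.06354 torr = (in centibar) 0.01007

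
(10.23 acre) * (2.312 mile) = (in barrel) 9.689e+08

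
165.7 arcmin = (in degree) 2.762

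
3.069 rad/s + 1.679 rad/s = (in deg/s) 272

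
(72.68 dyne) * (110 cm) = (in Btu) 7.578e-07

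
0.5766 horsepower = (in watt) 430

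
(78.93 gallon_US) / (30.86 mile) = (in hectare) 6.016e-10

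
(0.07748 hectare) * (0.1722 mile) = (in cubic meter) 2.147e+05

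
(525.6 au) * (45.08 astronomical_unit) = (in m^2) 5.303e+26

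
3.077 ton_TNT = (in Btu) 1.22e+07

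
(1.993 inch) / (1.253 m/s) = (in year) 1.281e-09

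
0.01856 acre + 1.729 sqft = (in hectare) 0.007527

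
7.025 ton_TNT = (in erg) 2.939e+17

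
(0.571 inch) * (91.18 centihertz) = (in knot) 0.02571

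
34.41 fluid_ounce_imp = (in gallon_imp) 0.2151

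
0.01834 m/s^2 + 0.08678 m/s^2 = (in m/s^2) 0.1051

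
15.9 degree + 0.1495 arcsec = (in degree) 15.9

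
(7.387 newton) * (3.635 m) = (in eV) 1.676e+20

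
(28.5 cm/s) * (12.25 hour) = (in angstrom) 1.257e+14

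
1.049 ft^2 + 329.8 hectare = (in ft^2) 3.55e+07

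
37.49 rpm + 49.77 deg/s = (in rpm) 45.79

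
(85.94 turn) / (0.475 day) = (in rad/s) 0.01316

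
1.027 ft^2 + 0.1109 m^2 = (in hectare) 2.063e-05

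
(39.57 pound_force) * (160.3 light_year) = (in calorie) 6.38e+19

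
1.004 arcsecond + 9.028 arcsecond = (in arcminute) 0.1672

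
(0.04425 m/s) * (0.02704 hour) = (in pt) 1.221e+04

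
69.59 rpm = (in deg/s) 417.5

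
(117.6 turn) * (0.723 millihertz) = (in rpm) 5.101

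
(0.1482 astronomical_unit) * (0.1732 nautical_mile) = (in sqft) 7.655e+13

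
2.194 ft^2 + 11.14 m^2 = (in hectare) 0.001134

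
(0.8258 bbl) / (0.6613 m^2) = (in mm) 198.5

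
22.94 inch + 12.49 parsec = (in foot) 1.264e+18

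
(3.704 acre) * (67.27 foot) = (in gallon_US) 8.119e+07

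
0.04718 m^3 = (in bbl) 0.2968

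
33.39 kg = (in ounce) 1178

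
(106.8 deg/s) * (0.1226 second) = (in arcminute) 785.6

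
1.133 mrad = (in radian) 0.001133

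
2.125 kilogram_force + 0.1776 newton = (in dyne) 2.102e+06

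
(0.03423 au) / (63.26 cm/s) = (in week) 1.338e+04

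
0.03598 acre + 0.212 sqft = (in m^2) 145.6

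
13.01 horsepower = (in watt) 9702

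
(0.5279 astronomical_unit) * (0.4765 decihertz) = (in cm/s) 3.763e+11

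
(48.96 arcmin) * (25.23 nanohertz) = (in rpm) 3.431e-09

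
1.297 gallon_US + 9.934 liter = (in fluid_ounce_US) 501.9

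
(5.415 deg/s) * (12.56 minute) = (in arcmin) 2.448e+05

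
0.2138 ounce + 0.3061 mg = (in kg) 0.006061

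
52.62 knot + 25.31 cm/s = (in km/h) 98.36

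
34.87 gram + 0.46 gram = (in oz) 1.246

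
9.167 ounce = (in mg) 2.599e+05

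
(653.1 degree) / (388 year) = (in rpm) 8.896e-09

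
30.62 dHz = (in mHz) 3062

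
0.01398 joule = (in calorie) 0.003341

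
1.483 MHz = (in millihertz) 1.483e+09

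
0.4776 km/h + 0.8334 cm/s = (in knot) 0.2741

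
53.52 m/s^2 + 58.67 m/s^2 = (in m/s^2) 112.2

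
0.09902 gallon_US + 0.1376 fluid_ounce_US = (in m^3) 0.0003789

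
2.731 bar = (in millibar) 2731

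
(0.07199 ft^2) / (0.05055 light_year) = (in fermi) 0.01398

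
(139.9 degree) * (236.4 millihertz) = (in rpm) 5.512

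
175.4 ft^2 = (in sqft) 175.4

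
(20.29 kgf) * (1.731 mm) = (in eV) 2.15e+18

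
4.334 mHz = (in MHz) 4.334e-09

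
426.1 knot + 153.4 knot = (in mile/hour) 666.9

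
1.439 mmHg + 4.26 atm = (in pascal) 4.318e+05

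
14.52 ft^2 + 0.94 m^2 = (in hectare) 0.0002289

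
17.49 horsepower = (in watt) 1.304e+04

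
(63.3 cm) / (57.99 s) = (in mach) 3.206e-05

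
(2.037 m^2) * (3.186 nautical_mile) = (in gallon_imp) 2.644e+06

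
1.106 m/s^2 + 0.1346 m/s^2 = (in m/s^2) 1.241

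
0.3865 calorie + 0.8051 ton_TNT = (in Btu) 3.193e+06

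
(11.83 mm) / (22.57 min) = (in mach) 2.566e-08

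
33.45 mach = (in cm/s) 1.139e+06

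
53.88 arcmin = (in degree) 0.898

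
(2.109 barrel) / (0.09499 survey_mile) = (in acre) 5.42e-07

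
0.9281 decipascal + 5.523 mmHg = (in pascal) 736.4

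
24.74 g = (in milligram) 2.474e+04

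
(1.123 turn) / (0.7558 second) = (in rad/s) 9.336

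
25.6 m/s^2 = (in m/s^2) 25.6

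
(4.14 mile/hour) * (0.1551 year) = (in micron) 9.052e+12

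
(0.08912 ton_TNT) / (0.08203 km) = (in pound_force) 1.022e+06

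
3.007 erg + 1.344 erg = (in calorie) 1.04e-07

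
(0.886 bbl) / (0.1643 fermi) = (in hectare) 8.574e+10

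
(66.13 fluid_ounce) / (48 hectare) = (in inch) 1.604e-07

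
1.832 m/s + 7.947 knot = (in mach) 0.01739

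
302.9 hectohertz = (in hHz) 302.9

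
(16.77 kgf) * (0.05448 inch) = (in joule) 0.2276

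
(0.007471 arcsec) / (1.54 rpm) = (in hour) 6.239e-11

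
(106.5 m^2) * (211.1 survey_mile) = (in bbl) 2.276e+08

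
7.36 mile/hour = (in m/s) 3.29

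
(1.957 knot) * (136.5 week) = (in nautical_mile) 4.488e+04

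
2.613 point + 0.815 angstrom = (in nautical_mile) 4.977e-07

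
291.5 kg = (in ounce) 1.028e+04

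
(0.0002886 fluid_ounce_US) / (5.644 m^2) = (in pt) 4.287e-06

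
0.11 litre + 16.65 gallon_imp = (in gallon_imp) 16.67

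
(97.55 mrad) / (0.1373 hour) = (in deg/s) 0.01131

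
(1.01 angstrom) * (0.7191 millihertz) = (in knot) 1.412e-13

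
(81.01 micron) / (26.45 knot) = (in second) 5.954e-06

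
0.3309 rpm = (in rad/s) 0.03465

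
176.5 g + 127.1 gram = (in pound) 0.6693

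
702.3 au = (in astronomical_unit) 702.3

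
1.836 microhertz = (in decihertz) 1.836e-05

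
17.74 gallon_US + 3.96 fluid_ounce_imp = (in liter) 67.27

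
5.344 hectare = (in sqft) 5.752e+05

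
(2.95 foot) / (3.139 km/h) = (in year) 3.27e-08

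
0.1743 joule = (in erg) 1.743e+06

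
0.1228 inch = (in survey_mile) 1.938e-06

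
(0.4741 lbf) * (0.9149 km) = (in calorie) 461.1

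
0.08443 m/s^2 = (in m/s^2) 0.08443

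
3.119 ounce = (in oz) 3.119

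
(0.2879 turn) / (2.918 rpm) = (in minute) 0.09866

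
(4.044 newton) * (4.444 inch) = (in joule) 0.4565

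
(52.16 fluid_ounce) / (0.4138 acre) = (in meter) 9.212e-07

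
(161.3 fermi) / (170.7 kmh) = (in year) 1.079e-22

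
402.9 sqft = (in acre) 0.009249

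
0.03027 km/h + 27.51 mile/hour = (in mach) 0.03614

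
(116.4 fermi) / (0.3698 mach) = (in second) 9.244e-16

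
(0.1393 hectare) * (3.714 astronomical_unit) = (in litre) 7.74e+17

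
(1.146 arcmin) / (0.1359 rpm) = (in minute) 0.0003904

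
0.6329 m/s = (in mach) 0.001859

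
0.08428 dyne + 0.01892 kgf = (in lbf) 0.04171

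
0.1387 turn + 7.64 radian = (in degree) 487.7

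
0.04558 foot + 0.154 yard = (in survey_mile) 9.613e-05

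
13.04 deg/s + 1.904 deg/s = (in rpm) 2.491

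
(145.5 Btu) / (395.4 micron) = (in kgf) 3.959e+07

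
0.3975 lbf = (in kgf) 0.1803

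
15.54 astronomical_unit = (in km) 2.325e+09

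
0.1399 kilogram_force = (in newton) 1.372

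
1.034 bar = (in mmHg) 775.6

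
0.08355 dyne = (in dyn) 0.08355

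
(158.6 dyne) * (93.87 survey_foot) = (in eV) 2.832e+17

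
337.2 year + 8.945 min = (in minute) 1.772e+08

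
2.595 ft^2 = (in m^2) 0.2411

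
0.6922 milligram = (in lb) 1.526e-06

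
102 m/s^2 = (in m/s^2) 102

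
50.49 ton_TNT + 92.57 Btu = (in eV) 1.319e+30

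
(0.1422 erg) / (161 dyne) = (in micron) 8.832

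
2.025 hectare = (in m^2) 2.025e+04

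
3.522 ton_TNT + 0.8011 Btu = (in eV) 9.198e+28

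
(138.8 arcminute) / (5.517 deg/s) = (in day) 4.853e-06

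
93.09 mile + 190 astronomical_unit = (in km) 2.842e+10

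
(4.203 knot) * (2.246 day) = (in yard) 4.589e+05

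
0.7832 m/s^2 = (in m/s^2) 0.7832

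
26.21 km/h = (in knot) 14.15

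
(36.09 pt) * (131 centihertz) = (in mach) 4.898e-05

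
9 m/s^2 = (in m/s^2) 9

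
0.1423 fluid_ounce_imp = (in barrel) 2.543e-05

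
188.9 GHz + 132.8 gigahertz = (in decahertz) 3.217e+10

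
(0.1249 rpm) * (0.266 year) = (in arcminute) 3.772e+08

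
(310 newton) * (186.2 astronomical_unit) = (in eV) 5.39e+34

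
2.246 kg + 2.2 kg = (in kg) 4.446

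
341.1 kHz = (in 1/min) 2.047e+07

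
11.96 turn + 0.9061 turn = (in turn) 12.87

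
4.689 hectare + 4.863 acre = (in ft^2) 7.166e+05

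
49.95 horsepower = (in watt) 3.725e+04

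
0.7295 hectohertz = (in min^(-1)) 4377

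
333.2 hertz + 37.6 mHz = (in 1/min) 1.999e+04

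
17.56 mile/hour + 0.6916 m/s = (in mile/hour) 19.11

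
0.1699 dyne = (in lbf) 3.82e-07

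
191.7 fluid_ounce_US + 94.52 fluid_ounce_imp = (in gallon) 2.207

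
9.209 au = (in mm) 1.378e+15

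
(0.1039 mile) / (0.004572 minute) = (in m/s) 609.5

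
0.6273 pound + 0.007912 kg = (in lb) 0.6447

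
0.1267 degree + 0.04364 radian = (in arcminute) 157.6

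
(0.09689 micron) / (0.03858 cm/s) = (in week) 4.152e-10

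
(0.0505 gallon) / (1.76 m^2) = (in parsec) 3.52e-21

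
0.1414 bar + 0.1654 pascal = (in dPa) 1.414e+05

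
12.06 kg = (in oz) 425.4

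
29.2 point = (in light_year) 1.089e-18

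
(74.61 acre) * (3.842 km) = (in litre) 1.16e+12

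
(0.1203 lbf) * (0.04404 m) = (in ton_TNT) 5.633e-12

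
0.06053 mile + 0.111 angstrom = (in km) 0.09741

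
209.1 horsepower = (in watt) 1.559e+05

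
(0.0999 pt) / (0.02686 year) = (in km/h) 1.498e-10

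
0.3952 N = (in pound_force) 0.08884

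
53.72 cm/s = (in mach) 0.001578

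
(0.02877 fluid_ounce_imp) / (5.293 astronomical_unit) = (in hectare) 1.032e-22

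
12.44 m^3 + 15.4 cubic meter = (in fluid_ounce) 9.414e+05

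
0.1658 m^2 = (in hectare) 1.658e-05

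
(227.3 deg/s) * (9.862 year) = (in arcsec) 2.545e+14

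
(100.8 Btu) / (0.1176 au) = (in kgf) 6.164e-07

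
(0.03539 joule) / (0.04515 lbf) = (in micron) 1.762e+05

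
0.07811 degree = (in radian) 0.001363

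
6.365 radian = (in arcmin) 2.188e+04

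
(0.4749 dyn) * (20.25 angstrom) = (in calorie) 2.298e-15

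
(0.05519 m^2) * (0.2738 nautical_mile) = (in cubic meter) 27.99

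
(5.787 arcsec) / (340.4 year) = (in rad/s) 2.614e-15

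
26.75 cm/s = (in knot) 0.52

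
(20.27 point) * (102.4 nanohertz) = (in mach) 2.15e-12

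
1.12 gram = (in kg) 0.00112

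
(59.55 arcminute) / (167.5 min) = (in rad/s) 1.724e-06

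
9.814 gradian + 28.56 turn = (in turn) 28.58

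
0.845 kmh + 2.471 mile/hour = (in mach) 0.003934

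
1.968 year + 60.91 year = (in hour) 5.508e+05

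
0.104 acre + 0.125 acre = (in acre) 0.229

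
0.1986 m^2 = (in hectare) 1.986e-05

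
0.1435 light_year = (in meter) 1.358e+15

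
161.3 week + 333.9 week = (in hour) 8.319e+04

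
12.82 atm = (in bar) 12.99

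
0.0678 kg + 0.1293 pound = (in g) 126.4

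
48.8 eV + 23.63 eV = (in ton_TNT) 2.774e-27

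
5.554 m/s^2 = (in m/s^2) 5.554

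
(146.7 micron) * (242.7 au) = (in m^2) 5.326e+09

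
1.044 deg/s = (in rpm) 0.174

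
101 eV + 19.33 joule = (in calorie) 4.62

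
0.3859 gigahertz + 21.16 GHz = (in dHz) 2.155e+11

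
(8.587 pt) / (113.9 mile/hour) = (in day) 6.886e-10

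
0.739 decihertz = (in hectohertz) 0.000739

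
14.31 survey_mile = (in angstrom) 2.303e+14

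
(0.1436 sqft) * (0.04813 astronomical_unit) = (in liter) 9.606e+10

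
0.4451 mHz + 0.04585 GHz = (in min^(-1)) 2.751e+09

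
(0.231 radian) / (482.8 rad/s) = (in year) 1.517e-11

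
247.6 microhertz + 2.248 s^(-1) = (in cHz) 224.8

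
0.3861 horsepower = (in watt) 287.9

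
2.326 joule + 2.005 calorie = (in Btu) 0.01016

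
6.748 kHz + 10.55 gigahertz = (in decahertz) 1.055e+09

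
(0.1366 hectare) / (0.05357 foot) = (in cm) 8.366e+06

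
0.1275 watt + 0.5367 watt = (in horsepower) 0.0008907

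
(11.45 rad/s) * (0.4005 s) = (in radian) 4.586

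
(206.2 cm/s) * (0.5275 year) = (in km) 3.43e+04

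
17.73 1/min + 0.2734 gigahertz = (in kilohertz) 2.734e+05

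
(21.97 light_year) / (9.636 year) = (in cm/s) 6.84e+10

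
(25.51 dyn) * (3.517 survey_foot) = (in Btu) 2.592e-07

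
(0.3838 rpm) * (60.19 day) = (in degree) 1.198e+07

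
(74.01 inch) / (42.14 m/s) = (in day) 5.163e-07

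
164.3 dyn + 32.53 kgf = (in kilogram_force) 32.53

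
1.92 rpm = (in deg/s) 11.52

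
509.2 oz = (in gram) 1.444e+04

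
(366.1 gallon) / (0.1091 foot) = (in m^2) 41.67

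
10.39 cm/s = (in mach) 0.0003051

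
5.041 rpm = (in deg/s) 30.25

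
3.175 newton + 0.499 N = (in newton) 3.674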